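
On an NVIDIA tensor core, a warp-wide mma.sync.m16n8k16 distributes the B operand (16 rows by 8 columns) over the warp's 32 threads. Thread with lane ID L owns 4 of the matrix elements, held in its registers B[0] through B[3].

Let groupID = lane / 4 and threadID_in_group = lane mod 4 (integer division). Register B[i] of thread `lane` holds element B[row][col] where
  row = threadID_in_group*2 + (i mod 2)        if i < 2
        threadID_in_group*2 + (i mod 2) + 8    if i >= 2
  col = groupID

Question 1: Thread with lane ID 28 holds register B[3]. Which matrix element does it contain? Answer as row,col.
lane 28⇒28/4=7, 28 mod 4=0
i=3  r:2·0+1+8⇒9  c:7

9,7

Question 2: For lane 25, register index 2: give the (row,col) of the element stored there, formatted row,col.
L=25→G=25>>2=6, T=25&3=1
[2]→row 1·2+0+8=10  col G=6

10,6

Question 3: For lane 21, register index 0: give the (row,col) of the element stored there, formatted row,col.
2,5

lane 21: gr=5 (21/4), th=1 (21%4)
i=0: r=1*2+0+0=2, c=gr=5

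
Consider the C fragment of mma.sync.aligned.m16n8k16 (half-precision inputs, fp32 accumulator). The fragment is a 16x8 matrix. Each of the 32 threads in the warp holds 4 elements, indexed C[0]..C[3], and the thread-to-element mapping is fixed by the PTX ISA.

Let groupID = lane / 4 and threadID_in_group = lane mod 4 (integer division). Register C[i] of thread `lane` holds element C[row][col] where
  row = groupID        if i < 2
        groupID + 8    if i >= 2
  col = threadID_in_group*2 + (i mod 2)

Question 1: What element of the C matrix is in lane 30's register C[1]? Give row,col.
L=30->g=30>>2=7, t=30&3=2
[1]->row 7+0=7  col 2·2+1=5

7,5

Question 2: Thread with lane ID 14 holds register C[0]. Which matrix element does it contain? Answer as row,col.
3,4

L=14→G=14>>2=3, T=14&3=2
[0]→row 3+0=3  col 2·2+0=4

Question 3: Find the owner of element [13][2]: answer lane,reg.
r=13→G=5,rhi=1  c=2→T=1,p=0
L=5*4+1=21  i=1*2+0=2

21,2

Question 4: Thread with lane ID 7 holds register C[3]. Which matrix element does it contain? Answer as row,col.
9,7

L=7→G=7>>2=1, T=7&3=3
[3]→row 1+8=9  col 3·2+1=7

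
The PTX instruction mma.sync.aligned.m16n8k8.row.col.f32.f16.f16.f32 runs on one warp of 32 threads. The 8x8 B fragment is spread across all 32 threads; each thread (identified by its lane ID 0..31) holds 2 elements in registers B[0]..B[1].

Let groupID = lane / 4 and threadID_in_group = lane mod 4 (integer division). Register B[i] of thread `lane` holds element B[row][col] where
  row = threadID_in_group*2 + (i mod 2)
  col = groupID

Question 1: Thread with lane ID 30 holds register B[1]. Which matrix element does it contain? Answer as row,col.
lane 30->30/4=7, 30 mod 4=2
i=1  r:2·2+1->5  c:7

5,7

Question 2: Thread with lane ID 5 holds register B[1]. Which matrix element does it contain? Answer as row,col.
3,1

5: grp=1,tig=1
[1] (1*2+1,1) = (3,1)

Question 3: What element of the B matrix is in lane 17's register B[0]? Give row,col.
2,4

L=17->g=17>>2=4, t=17&3=1
[0]->row 1·2+0=2  col g=4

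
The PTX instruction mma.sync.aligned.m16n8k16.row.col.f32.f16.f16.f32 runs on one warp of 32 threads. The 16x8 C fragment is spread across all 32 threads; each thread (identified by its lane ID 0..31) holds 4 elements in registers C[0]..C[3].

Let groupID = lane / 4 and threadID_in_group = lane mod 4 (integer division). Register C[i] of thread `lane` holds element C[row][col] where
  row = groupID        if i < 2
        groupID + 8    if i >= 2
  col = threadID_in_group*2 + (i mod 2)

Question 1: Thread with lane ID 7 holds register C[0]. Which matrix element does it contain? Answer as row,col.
7: grp=1,tig=3
[0] (1+0,3*2+0) = (1,6)

1,6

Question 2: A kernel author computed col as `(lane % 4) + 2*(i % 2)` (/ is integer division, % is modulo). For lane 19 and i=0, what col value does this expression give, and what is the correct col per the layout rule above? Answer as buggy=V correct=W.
buggy=3 correct=6

`(lane % 4) + 2*(i % 2)`[19,0]→3
lane 19→19/4=4, 19 mod 4=3
i=0  r:4+0→4  c:2·3+0→6
col: 3 vs 6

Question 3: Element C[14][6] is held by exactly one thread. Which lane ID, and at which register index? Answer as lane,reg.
r=14->g=6,rb=1  c=6->t=3,b0=0
L=6*4+3=27  i=1*2+0=2

27,2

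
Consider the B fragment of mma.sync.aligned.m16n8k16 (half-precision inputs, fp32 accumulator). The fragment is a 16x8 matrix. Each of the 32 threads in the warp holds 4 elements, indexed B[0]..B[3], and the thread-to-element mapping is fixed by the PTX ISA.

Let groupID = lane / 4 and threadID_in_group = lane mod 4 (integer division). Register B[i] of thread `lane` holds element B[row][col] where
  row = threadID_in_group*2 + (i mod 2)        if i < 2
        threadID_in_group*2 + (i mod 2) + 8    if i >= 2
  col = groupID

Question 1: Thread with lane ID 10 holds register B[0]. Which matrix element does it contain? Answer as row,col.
4,2

L=10->g=10>>2=2, t=10&3=2
[0]->row 2·2+0+0=4  col g=2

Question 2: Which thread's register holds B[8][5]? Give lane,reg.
20,2

c=5→G=5  r=8→rhi=1,T=0,p=0
L=5*4+0=20  i=1*2+0=2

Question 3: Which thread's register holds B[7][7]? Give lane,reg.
c: 7->gid=7  r: 7->r8=0,tid=3,i&1=1
L=7*4+3=31  i=0*2+1=1

31,1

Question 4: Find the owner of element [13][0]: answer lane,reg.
2,3

c=0→G=0  r=13→rhi=1,T=2,p=1
L=0*4+2=2  i=1*2+1=3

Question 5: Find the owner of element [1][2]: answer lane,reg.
c=2⇒gr=2  r=1⇒Rb=0,th=0,odd=1
L=2*4+0=8  i=0*2+1=1

8,1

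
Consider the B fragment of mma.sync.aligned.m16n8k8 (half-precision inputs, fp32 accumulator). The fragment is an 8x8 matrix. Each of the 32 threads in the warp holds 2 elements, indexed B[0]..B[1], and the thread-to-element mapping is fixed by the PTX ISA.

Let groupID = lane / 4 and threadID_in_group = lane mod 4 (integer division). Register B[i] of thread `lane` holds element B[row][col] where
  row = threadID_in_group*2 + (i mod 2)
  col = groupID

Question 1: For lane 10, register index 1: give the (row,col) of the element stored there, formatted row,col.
5,2

lane 10=>10/4=2, 10 mod 4=2
i=1  r:2·2+1=>5  c:2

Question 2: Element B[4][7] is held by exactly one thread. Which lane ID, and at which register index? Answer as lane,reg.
30,0

c=7→G=7  r=4→T=2,p=0
L=7*4+2=30  i=0=0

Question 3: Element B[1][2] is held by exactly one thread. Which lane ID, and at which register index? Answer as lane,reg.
8,1

c=2→G=2  r=1→T=0,p=1
L=2*4+0=8  i=1=1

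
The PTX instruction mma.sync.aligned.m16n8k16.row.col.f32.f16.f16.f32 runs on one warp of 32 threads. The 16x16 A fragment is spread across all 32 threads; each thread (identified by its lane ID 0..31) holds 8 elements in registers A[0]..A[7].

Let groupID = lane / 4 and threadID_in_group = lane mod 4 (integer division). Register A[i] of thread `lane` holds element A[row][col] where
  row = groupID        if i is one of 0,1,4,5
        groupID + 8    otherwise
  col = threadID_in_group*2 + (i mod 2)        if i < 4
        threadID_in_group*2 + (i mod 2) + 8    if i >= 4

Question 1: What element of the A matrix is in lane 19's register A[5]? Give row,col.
4,15

19: gid=4,tid=3
[5] (4+0,3*2+1+8) = (4,15)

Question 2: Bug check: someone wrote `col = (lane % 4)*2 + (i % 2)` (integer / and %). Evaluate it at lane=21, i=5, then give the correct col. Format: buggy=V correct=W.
`(lane % 4)*2 + (i % 2)`[21,5]→3
lane 21→21/4=5, 21 mod 4=1
i=5  r:5+0→5  c:2·1+1+8→11
col: 3 vs 11

buggy=3 correct=11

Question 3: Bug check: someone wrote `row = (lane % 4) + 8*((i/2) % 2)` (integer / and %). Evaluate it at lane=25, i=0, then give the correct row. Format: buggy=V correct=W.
buggy=1 correct=6

`(lane % 4) + 8*((i/2) % 2)`[25,0]->1
L=25->gid=25>>2=6, tid=25&3=1
[0]->row 6+0=6  col 1·2+0+0=2
row: 1 vs 6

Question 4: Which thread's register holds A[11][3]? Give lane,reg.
r: 11->gid=3,r8=1  c: 3->c8=0,tid=1,i&1=1
L=3*4+1=13  i=0*4+1*2+1=3

13,3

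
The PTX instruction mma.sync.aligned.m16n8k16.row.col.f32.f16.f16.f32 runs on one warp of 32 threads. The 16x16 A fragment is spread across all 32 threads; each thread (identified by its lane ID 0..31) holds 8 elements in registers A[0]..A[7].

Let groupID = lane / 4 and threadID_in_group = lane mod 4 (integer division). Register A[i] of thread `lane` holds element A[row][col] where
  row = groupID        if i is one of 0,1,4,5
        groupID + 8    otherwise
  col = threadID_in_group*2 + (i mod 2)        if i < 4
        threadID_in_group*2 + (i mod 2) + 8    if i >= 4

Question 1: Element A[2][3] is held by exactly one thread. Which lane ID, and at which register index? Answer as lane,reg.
9,1

r=2->g=2,rb=0  c=3->cb=0,t=1,b0=1
L=2*4+1=9  i=0*4+0*2+1=1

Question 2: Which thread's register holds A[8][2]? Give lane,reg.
r=8→G=0,rhi=1  c=2→chi=0,T=1,p=0
L=0*4+1=1  i=0*4+1*2+0=2

1,2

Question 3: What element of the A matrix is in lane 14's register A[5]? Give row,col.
3,13

lane 14⇒14/4=3, 14 mod 4=2
i=5  r:3+0⇒3  c:2·2+1+8⇒13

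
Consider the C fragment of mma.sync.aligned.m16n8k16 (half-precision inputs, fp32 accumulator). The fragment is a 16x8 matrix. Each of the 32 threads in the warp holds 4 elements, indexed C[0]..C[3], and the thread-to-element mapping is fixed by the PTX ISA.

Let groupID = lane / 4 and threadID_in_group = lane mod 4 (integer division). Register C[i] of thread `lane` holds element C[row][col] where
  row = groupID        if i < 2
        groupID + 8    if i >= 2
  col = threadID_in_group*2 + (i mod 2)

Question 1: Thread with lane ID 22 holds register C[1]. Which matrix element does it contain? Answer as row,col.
lane 22: gid=5 (22/4), tid=2 (22%4)
i=1: r=5+0=5, c=2*2+1=5

5,5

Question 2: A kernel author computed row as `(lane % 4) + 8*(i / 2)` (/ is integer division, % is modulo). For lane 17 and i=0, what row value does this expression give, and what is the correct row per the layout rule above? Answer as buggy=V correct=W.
`(lane % 4) + 8*(i / 2)`[17,0]→1
17: G=4,T=1
[0] (4+0,1*2+0) = (4,2)
row: 1 vs 4

buggy=1 correct=4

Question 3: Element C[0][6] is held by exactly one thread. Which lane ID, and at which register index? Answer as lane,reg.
r: 0->gid=0,r8=0  c: 6->tid=3,i&1=0
L=0*4+3=3  i=0*2+0=0

3,0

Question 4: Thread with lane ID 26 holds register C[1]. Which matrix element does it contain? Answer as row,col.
6,5

26: gid=6,tid=2
[1] (6+0,2*2+1) = (6,5)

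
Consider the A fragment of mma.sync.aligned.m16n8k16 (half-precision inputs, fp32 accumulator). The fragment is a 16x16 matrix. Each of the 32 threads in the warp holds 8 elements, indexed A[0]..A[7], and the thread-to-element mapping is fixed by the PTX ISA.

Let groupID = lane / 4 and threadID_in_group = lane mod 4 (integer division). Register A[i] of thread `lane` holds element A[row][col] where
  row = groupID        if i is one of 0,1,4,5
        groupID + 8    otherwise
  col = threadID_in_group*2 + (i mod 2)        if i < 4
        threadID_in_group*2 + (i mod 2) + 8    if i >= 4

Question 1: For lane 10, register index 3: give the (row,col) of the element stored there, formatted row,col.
10,5

lane 10⇒10/4=2, 10 mod 4=2
i=3  r:2+8⇒10  c:2·2+1+0⇒5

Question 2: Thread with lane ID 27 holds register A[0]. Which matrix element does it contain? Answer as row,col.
L=27→G=27>>2=6, T=27&3=3
[0]→row 6+0=6  col 3·2+0+0=6

6,6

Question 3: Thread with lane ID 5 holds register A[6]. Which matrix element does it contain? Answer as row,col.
L=5->gid=5>>2=1, tid=5&3=1
[6]->row 1+8=9  col 1·2+0+8=10

9,10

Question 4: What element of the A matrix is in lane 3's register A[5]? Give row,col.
lane 3: gr=0 (3/4), th=3 (3%4)
i=5: r=0+0=0, c=3*2+1+8=15

0,15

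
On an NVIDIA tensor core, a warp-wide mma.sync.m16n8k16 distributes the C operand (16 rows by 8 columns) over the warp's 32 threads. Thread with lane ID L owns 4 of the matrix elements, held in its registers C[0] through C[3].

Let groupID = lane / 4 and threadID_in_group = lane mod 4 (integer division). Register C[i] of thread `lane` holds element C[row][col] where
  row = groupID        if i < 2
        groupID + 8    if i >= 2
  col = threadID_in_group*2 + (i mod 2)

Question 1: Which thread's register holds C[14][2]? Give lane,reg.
r:14=>grp=6,rB=1  c:2=>tig=1,lo=0
L=6*4+1=25  i=1*2+0=2

25,2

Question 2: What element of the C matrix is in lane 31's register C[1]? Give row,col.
7,7

lane 31→31/4=7, 31 mod 4=3
i=1  r:7+0→7  c:2·3+1→7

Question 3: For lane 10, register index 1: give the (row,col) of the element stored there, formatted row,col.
L=10→G=10>>2=2, T=10&3=2
[1]→row 2+0=2  col 2·2+1=5

2,5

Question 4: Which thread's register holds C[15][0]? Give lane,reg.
r:15=>grp=7,rB=1  c:0=>tig=0,lo=0
L=7*4+0=28  i=1*2+0=2

28,2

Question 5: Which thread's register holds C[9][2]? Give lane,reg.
5,2

r=9→G=1,rhi=1  c=2→T=1,p=0
L=1*4+1=5  i=1*2+0=2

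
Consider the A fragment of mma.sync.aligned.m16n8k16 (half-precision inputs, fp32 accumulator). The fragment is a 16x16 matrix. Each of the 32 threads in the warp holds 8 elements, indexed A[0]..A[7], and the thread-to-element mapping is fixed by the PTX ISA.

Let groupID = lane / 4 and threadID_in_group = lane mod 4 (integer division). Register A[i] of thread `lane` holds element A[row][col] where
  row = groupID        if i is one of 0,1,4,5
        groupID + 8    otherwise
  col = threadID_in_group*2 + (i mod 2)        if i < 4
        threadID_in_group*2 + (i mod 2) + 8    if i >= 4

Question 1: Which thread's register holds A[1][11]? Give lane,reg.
5,5

r=1⇒gr=1,Rb=0  c=11⇒Cb=1,th=1,odd=1
L=1*4+1=5  i=1*4+0*2+1=5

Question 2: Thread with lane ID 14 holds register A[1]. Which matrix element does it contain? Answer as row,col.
3,5

L=14⇒gr=14>>2=3, th=14&3=2
[1]⇒row 3+0=3  col 2·2+1+0=5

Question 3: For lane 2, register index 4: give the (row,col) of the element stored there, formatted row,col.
0,12

lane 2: gr=0 (2/4), th=2 (2%4)
i=4: r=0+0=0, c=2*2+0+8=12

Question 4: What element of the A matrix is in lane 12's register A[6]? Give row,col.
11,8

lane 12->12/4=3, 12 mod 4=0
i=6  r:3+8->11  c:2·0+0+8->8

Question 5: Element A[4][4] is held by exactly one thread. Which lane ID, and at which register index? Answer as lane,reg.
r: 4->gid=4,r8=0  c: 4->c8=0,tid=2,i&1=0
L=4*4+2=18  i=0*4+0*2+0=0

18,0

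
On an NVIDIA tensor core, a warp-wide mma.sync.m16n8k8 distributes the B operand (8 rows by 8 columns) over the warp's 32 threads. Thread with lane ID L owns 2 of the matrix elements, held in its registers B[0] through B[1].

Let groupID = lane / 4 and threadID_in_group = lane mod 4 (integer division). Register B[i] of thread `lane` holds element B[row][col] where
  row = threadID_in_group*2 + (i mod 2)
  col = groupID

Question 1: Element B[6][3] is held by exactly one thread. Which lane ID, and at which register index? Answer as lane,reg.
15,0

c=3->g=3  r=6->t=3,b0=0
L=3*4+3=15  i=0=0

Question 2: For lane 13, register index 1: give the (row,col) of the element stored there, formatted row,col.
13: grp=3,tig=1
[1] (1*2+1,3) = (3,3)

3,3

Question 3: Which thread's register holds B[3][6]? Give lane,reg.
c=6⇒gr=6  r=3⇒th=1,odd=1
L=6*4+1=25  i=1=1

25,1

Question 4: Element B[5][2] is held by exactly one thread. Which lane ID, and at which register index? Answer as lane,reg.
c=2→G=2  r=5→T=2,p=1
L=2*4+2=10  i=1=1

10,1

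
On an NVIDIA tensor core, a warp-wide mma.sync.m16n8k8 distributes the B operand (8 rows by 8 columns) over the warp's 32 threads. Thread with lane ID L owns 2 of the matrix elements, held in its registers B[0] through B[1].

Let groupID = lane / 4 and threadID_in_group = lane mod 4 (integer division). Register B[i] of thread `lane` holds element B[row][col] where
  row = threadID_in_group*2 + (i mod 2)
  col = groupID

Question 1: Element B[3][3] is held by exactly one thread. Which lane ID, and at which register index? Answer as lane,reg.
c: 3->gid=3  r: 3->tid=1,i&1=1
L=3*4+1=13  i=1=1

13,1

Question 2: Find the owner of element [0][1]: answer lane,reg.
c:1=>grp=1  r:0=>tig=0,lo=0
L=1*4+0=4  i=0=0

4,0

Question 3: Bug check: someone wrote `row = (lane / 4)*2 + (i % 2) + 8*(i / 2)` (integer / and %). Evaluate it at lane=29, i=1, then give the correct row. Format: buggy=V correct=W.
`(lane / 4)*2 + (i % 2) + 8*(i / 2)`[29,1]->15
L=29->gid=29>>2=7, tid=29&3=1
[1]->row 1·2+1=3  col gid=7
row: 15 vs 3

buggy=15 correct=3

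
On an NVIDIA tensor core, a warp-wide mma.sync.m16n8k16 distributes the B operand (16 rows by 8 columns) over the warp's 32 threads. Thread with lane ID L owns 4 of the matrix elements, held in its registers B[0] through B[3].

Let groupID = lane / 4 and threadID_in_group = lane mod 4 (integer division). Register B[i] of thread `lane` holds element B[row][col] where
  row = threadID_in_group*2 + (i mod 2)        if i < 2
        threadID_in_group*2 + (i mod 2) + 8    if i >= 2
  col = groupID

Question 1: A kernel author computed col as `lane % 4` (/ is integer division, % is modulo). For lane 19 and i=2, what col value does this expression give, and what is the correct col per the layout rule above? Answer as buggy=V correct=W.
buggy=3 correct=4

`lane % 4`[19,2]->3
19: g=4,t=3
[2] (3*2+0+8,4) = (14,4)
col: 3 vs 4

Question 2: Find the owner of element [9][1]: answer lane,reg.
4,3

c:1=>grp=1  r:9=>rB=1,tig=0,lo=1
L=1*4+0=4  i=1*2+1=3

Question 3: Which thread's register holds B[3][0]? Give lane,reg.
1,1

c:0=>grp=0  r:3=>rB=0,tig=1,lo=1
L=0*4+1=1  i=0*2+1=1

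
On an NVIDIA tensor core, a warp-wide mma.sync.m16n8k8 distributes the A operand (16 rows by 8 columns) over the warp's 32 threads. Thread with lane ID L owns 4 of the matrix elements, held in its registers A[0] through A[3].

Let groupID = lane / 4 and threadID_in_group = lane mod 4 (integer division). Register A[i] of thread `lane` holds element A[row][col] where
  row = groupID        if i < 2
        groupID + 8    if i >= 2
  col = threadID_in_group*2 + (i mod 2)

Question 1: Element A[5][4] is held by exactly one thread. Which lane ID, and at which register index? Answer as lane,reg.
r: 5->gid=5,r8=0  c: 4->tid=2,i&1=0
L=5*4+2=22  i=0*2+0=0

22,0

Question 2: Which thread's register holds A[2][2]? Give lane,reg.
r=2→G=2,rhi=0  c=2→T=1,p=0
L=2*4+1=9  i=0*2+0=0

9,0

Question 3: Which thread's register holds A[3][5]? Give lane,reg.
r:3=>grp=3,rB=0  c:5=>tig=2,lo=1
L=3*4+2=14  i=0*2+1=1

14,1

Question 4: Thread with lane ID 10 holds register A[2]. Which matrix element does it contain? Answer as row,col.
10,4

lane 10: gr=2 (10/4), th=2 (10%4)
i=2: r=2+8=10, c=2*2+0=4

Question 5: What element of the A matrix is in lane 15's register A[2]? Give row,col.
11,6

15: g=3,t=3
[2] (3+8,3*2+0) = (11,6)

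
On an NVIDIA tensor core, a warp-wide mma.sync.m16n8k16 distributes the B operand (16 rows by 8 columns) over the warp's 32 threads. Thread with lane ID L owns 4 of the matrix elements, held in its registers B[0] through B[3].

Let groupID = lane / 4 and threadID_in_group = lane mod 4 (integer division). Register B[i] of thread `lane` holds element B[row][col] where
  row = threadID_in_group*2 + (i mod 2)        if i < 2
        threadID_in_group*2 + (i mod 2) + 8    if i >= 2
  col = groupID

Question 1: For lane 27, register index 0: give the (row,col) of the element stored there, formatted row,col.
L=27->gid=27>>2=6, tid=27&3=3
[0]->row 3·2+0+0=6  col gid=6

6,6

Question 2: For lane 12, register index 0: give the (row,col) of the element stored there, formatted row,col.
12: grp=3,tig=0
[0] (0*2+0+0,3) = (0,3)

0,3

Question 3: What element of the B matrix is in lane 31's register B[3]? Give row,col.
15,7

L=31→G=31>>2=7, T=31&3=3
[3]→row 3·2+1+8=15  col G=7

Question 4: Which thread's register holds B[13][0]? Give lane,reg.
2,3

c=0→G=0  r=13→rhi=1,T=2,p=1
L=0*4+2=2  i=1*2+1=3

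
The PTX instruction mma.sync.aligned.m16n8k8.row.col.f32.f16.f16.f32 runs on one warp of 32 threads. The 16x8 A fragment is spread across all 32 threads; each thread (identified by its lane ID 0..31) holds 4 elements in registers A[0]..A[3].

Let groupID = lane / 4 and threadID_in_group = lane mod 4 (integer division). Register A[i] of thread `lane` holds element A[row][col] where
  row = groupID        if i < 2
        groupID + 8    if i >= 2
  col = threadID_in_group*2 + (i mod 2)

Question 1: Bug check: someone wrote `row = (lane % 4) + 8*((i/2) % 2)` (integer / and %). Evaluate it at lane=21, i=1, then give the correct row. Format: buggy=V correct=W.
buggy=1 correct=5

`(lane % 4) + 8*((i/2) % 2)`[21,1]->1
L=21->g=21>>2=5, t=21&3=1
[1]->row 5+0=5  col 1·2+1=3
row: 1 vs 5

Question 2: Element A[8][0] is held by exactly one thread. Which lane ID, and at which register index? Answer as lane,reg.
r: 8->gid=0,r8=1  c: 0->tid=0,i&1=0
L=0*4+0=0  i=1*2+0=2

0,2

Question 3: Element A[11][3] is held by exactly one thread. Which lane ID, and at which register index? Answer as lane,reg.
13,3

r=11->g=3,rb=1  c=3->t=1,b0=1
L=3*4+1=13  i=1*2+1=3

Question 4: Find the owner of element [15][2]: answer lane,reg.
r=15→G=7,rhi=1  c=2→T=1,p=0
L=7*4+1=29  i=1*2+0=2

29,2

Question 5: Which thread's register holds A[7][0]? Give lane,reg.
28,0

r=7→G=7,rhi=0  c=0→T=0,p=0
L=7*4+0=28  i=0*2+0=0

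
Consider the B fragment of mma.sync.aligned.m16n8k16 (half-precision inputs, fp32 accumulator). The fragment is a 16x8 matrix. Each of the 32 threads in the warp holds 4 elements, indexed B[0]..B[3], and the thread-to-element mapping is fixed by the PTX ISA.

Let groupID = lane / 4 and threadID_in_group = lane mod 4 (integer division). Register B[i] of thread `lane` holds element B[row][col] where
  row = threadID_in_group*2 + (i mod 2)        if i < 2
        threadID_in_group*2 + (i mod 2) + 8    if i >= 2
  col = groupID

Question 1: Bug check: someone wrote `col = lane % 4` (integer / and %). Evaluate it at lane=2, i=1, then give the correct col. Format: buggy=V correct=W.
`lane % 4`[2,1]=>2
lane 2=>2/4=0, 2 mod 4=2
i=1  r:2·2+1+0=>5  c:0
col: 2 vs 0

buggy=2 correct=0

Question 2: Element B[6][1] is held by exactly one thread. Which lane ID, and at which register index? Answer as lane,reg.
7,0

c=1->g=1  r=6->rb=0,t=3,b0=0
L=1*4+3=7  i=0*2+0=0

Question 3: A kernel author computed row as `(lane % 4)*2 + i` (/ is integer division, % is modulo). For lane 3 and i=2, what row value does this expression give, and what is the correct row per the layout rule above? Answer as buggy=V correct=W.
`(lane % 4)*2 + i`[3,2]→8
L=3→G=3>>2=0, T=3&3=3
[2]→row 3·2+0+8=14  col G=0
row: 8 vs 14

buggy=8 correct=14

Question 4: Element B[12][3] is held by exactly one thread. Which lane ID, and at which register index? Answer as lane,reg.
c: 3->gid=3  r: 12->r8=1,tid=2,i&1=0
L=3*4+2=14  i=1*2+0=2

14,2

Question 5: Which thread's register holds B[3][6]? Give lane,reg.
25,1

c:6=>grp=6  r:3=>rB=0,tig=1,lo=1
L=6*4+1=25  i=0*2+1=1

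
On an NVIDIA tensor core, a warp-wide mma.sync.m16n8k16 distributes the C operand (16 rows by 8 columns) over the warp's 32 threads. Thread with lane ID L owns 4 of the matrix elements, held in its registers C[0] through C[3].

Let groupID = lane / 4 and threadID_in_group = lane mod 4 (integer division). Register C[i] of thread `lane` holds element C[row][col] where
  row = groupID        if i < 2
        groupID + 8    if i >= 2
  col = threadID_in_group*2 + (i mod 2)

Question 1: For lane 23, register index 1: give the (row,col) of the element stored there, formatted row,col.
5,7

L=23=>grp=23>>2=5, tig=23&3=3
[1]=>row 5+0=5  col 3·2+1=7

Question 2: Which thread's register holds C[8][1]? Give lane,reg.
r=8⇒gr=0,Rb=1  c=1⇒th=0,odd=1
L=0*4+0=0  i=1*2+1=3

0,3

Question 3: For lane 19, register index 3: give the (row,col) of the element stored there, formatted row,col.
L=19→G=19>>2=4, T=19&3=3
[3]→row 4+8=12  col 3·2+1=7

12,7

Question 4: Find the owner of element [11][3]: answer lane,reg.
r=11->g=3,rb=1  c=3->t=1,b0=1
L=3*4+1=13  i=1*2+1=3

13,3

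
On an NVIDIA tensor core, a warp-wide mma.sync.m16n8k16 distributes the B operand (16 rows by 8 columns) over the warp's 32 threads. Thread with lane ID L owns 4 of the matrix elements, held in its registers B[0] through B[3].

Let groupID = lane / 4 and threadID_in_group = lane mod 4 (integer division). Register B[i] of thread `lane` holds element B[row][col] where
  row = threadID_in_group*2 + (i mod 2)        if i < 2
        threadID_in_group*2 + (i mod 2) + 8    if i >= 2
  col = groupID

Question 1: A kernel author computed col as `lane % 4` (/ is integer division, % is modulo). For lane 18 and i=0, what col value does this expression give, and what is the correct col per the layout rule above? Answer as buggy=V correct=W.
buggy=2 correct=4

`lane % 4`[18,0]⇒2
L=18⇒gr=18>>2=4, th=18&3=2
[0]⇒row 2·2+0+0=4  col gr=4
col: 2 vs 4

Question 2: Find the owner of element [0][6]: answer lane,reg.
24,0

c=6→G=6  r=0→rhi=0,T=0,p=0
L=6*4+0=24  i=0*2+0=0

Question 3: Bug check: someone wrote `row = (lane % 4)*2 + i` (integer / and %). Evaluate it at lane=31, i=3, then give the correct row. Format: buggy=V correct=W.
`(lane % 4)*2 + i`[31,3]⇒9
L=31⇒gr=31>>2=7, th=31&3=3
[3]⇒row 3·2+1+8=15  col gr=7
row: 9 vs 15

buggy=9 correct=15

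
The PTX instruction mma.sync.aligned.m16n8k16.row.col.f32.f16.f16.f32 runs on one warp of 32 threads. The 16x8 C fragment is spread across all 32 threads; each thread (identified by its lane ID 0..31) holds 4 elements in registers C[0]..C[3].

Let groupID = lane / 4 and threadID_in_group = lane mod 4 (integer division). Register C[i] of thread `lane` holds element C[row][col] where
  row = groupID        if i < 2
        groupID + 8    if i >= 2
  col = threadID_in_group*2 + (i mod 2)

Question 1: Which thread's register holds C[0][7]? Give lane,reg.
r=0→G=0,rhi=0  c=7→T=3,p=1
L=0*4+3=3  i=0*2+1=1

3,1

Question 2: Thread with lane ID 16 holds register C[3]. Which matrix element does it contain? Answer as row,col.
lane 16: G=4 (16/4), T=0 (16%4)
i=3: r=4+8=12, c=0*2+1=1

12,1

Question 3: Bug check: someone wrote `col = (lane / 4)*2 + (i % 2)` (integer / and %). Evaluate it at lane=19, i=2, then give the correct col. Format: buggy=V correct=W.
buggy=8 correct=6

`(lane / 4)*2 + (i % 2)`[19,2]=>8
L=19=>grp=19>>2=4, tig=19&3=3
[2]=>row 4+8=12  col 3·2+0=6
col: 8 vs 6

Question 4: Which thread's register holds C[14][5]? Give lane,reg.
r:14=>grp=6,rB=1  c:5=>tig=2,lo=1
L=6*4+2=26  i=1*2+1=3

26,3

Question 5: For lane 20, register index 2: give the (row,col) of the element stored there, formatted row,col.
lane 20: G=5 (20/4), T=0 (20%4)
i=2: r=5+8=13, c=0*2+0=0

13,0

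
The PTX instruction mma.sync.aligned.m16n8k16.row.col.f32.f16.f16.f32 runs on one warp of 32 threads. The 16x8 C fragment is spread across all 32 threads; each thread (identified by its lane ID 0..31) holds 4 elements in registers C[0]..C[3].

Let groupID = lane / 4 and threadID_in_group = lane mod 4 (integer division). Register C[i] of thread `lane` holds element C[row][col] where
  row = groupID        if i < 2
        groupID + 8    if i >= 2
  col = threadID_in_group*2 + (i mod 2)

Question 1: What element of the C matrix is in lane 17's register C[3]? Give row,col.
L=17→G=17>>2=4, T=17&3=1
[3]→row 4+8=12  col 1·2+1=3

12,3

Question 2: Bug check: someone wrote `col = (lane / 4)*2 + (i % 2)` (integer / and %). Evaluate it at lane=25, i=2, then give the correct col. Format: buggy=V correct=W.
`(lane / 4)*2 + (i % 2)`[25,2]=>12
lane 25: grp=6 (25/4), tig=1 (25%4)
i=2: r=6+8=14, c=1*2+0=2
col: 12 vs 2

buggy=12 correct=2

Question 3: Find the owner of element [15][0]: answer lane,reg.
28,2

r=15⇒gr=7,Rb=1  c=0⇒th=0,odd=0
L=7*4+0=28  i=1*2+0=2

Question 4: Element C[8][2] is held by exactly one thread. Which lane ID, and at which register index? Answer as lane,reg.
1,2

r=8->g=0,rb=1  c=2->t=1,b0=0
L=0*4+1=1  i=1*2+0=2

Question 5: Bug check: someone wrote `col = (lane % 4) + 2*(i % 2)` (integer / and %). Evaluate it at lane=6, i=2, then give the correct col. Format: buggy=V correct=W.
buggy=2 correct=4

`(lane % 4) + 2*(i % 2)`[6,2]→2
lane 6→6/4=1, 6 mod 4=2
i=2  r:1+8→9  c:2·2+0→4
col: 2 vs 4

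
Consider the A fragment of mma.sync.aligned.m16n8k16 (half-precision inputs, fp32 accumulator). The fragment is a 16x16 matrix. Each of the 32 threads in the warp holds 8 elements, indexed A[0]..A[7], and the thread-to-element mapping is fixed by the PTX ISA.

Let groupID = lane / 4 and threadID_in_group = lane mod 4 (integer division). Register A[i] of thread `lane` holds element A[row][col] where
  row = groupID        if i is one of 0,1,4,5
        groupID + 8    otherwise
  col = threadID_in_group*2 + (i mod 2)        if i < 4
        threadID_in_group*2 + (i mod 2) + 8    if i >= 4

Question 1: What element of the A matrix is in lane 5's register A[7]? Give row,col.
9,11

lane 5=>5/4=1, 5 mod 4=1
i=7  r:1+8=>9  c:2·1+1+8=>11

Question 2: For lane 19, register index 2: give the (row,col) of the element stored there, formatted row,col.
12,6

19: grp=4,tig=3
[2] (4+8,3*2+0+0) = (12,6)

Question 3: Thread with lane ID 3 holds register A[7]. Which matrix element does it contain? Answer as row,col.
lane 3→3/4=0, 3 mod 4=3
i=7  r:0+8→8  c:2·3+1+8→15

8,15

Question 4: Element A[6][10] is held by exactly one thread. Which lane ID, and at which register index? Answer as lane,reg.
r=6->g=6,rb=0  c=10->cb=1,t=1,b0=0
L=6*4+1=25  i=1*4+0*2+0=4

25,4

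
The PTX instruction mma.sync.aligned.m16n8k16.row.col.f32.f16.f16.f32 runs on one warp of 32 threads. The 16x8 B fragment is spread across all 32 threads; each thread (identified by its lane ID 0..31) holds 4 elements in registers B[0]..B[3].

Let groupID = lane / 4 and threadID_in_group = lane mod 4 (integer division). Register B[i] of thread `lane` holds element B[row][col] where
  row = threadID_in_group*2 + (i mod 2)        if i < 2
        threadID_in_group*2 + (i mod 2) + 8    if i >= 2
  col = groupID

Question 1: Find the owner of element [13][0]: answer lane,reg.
c=0→G=0  r=13→rhi=1,T=2,p=1
L=0*4+2=2  i=1*2+1=3

2,3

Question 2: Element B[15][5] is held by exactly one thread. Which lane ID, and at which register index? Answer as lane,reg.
23,3

c:5=>grp=5  r:15=>rB=1,tig=3,lo=1
L=5*4+3=23  i=1*2+1=3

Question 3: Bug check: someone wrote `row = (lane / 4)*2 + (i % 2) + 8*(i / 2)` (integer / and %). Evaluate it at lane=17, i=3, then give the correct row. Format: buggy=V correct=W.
`(lane / 4)*2 + (i % 2) + 8*(i / 2)`[17,3]⇒17
lane 17: gr=4 (17/4), th=1 (17%4)
i=3: r=1*2+1+8=11, c=gr=4
row: 17 vs 11

buggy=17 correct=11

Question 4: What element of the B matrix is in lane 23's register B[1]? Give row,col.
lane 23: G=5 (23/4), T=3 (23%4)
i=1: r=3*2+1+0=7, c=G=5

7,5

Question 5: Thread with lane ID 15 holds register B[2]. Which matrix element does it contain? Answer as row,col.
14,3

15: gid=3,tid=3
[2] (3*2+0+8,3) = (14,3)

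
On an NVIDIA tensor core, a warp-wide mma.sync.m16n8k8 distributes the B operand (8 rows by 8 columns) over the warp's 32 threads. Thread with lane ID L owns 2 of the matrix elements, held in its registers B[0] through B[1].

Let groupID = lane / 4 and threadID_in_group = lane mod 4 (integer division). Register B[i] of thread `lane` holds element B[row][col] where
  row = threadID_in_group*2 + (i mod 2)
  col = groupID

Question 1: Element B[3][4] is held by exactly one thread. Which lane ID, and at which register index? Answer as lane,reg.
17,1

c=4→G=4  r=3→T=1,p=1
L=4*4+1=17  i=1=1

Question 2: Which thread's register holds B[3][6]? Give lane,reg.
c=6->g=6  r=3->t=1,b0=1
L=6*4+1=25  i=1=1

25,1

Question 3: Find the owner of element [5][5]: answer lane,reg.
22,1

c=5⇒gr=5  r=5⇒th=2,odd=1
L=5*4+2=22  i=1=1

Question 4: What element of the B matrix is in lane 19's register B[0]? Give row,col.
6,4

19: g=4,t=3
[0] (3*2+0,4) = (6,4)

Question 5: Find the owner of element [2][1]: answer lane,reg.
5,0

c:1=>grp=1  r:2=>tig=1,lo=0
L=1*4+1=5  i=0=0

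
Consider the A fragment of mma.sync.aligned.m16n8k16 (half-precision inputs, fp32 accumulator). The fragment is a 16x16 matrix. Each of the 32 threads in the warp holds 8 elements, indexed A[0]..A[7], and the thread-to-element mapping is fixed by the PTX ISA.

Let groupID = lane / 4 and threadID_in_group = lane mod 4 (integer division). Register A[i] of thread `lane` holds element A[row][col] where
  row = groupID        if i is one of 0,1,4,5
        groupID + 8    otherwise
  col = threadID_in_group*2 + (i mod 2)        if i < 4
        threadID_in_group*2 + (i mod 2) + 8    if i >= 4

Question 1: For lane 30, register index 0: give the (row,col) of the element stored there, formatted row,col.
lane 30⇒30/4=7, 30 mod 4=2
i=0  r:7+0⇒7  c:2·2+0+0⇒4

7,4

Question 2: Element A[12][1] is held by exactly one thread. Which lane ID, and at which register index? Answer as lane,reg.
16,3

r:12=>grp=4,rB=1  c:1=>cB=0,tig=0,lo=1
L=4*4+0=16  i=0*4+1*2+1=3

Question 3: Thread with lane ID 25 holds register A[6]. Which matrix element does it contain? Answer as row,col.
25: G=6,T=1
[6] (6+8,1*2+0+8) = (14,10)

14,10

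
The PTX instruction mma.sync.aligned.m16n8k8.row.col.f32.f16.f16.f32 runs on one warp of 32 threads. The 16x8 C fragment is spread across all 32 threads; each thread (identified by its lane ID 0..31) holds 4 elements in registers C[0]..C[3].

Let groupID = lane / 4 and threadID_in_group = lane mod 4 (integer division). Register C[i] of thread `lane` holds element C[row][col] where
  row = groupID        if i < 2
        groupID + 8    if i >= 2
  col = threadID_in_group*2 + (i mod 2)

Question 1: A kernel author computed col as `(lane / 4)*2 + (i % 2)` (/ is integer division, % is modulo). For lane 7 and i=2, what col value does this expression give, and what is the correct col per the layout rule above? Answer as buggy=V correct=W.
buggy=2 correct=6

`(lane / 4)*2 + (i % 2)`[7,2]->2
7: g=1,t=3
[2] (1+8,3*2+0) = (9,6)
col: 2 vs 6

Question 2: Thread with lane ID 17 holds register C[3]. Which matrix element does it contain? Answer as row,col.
L=17->gid=17>>2=4, tid=17&3=1
[3]->row 4+8=12  col 1·2+1=3

12,3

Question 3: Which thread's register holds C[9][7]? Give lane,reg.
7,3

r=9->g=1,rb=1  c=7->t=3,b0=1
L=1*4+3=7  i=1*2+1=3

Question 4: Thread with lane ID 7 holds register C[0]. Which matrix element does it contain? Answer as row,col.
lane 7: g=1 (7/4), t=3 (7%4)
i=0: r=1+0=1, c=3*2+0=6

1,6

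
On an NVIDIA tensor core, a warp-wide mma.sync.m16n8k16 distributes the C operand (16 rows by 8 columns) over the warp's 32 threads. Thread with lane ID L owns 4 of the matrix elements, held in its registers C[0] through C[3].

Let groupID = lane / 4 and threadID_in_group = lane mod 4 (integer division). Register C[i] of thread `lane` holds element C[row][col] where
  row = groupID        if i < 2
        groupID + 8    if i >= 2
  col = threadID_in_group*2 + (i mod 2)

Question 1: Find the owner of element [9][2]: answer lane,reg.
r=9⇒gr=1,Rb=1  c=2⇒th=1,odd=0
L=1*4+1=5  i=1*2+0=2

5,2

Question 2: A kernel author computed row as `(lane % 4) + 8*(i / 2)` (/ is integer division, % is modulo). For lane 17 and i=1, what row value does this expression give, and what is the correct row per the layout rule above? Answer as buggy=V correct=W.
`(lane % 4) + 8*(i / 2)`[17,1]⇒1
17: gr=4,th=1
[1] (4+0,1*2+1) = (4,3)
row: 1 vs 4

buggy=1 correct=4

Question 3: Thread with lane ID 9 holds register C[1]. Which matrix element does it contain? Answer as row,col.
2,3

lane 9=>9/4=2, 9 mod 4=1
i=1  r:2+0=>2  c:2·1+1=>3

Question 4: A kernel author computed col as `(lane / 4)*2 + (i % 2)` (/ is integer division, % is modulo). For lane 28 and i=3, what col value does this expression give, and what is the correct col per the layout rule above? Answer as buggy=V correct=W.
`(lane / 4)*2 + (i % 2)`[28,3]=>15
lane 28=>28/4=7, 28 mod 4=0
i=3  r:7+8=>15  c:2·0+1=>1
col: 15 vs 1

buggy=15 correct=1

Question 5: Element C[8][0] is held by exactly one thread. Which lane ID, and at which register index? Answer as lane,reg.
r:8=>grp=0,rB=1  c:0=>tig=0,lo=0
L=0*4+0=0  i=1*2+0=2

0,2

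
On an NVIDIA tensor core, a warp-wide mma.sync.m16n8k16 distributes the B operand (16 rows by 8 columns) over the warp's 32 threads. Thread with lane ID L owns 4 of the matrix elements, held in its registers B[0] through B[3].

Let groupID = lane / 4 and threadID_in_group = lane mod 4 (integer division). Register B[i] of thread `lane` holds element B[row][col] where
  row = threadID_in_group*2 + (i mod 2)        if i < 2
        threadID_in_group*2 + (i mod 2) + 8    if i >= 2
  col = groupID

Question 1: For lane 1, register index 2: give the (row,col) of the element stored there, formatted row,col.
lane 1: g=0 (1/4), t=1 (1%4)
i=2: r=1*2+0+8=10, c=g=0

10,0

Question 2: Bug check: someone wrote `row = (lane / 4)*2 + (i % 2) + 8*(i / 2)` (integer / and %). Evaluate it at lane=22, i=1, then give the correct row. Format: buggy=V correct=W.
buggy=11 correct=5

`(lane / 4)*2 + (i % 2) + 8*(i / 2)`[22,1]=>11
22: grp=5,tig=2
[1] (2*2+1+0,5) = (5,5)
row: 11 vs 5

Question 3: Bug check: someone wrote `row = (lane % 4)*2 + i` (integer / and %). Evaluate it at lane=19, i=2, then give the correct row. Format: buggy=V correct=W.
buggy=8 correct=14

`(lane % 4)*2 + i`[19,2]->8
19: g=4,t=3
[2] (3*2+0+8,4) = (14,4)
row: 8 vs 14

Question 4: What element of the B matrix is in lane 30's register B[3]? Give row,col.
13,7

L=30->gid=30>>2=7, tid=30&3=2
[3]->row 2·2+1+8=13  col gid=7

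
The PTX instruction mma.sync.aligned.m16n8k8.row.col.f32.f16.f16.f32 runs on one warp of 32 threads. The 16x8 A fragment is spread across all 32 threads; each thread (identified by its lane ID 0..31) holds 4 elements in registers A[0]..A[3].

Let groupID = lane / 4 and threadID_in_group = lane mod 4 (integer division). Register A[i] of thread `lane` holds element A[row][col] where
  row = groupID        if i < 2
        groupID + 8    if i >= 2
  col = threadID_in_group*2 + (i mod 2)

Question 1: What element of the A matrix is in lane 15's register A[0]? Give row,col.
15: g=3,t=3
[0] (3+0,3*2+0) = (3,6)

3,6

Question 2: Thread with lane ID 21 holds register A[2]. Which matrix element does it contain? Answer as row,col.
lane 21: gr=5 (21/4), th=1 (21%4)
i=2: r=5+8=13, c=1*2+0=2

13,2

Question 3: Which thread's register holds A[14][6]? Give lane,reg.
r=14→G=6,rhi=1  c=6→T=3,p=0
L=6*4+3=27  i=1*2+0=2

27,2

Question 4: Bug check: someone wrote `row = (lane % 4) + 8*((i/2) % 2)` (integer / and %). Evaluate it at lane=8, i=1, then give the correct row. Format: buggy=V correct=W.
`(lane % 4) + 8*((i/2) % 2)`[8,1]->0
8: gid=2,tid=0
[1] (2+0,0*2+1) = (2,1)
row: 0 vs 2

buggy=0 correct=2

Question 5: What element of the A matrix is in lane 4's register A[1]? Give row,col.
lane 4: g=1 (4/4), t=0 (4%4)
i=1: r=1+0=1, c=0*2+1=1

1,1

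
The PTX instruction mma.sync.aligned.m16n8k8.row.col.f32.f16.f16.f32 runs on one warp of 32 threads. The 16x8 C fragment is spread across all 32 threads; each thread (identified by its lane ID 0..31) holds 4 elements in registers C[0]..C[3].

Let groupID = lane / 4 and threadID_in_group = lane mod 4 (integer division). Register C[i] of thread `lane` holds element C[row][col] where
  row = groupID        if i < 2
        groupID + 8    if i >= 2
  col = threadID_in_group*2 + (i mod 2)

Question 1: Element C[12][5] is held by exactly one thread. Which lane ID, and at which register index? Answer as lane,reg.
r=12→G=4,rhi=1  c=5→T=2,p=1
L=4*4+2=18  i=1*2+1=3

18,3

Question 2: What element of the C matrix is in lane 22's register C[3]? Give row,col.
lane 22: gr=5 (22/4), th=2 (22%4)
i=3: r=5+8=13, c=2*2+1=5

13,5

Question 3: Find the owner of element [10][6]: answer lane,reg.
11,2

r=10⇒gr=2,Rb=1  c=6⇒th=3,odd=0
L=2*4+3=11  i=1*2+0=2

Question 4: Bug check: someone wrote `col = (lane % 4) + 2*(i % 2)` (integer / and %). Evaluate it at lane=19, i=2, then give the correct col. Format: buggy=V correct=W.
`(lane % 4) + 2*(i % 2)`[19,2]->3
lane 19->19/4=4, 19 mod 4=3
i=2  r:4+8->12  c:2·3+0->6
col: 3 vs 6

buggy=3 correct=6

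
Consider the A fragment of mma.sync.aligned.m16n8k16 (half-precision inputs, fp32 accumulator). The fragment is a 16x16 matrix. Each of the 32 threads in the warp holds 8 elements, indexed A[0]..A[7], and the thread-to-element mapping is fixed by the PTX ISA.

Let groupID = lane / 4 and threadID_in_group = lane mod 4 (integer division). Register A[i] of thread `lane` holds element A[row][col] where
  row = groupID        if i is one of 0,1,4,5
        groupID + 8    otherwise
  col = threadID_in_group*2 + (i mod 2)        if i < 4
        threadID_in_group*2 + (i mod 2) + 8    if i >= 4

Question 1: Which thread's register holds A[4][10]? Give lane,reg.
17,4

r=4→G=4,rhi=0  c=10→chi=1,T=1,p=0
L=4*4+1=17  i=1*4+0*2+0=4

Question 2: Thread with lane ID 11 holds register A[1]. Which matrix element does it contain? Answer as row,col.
2,7

L=11=>grp=11>>2=2, tig=11&3=3
[1]=>row 2+0=2  col 3·2+1+0=7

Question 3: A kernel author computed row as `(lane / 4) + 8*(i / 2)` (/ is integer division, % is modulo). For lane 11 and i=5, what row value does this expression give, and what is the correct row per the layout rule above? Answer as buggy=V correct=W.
buggy=18 correct=2

`(lane / 4) + 8*(i / 2)`[11,5]→18
lane 11: G=2 (11/4), T=3 (11%4)
i=5: r=2+0=2, c=3*2+1+8=15
row: 18 vs 2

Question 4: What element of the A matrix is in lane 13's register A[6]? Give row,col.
11,10

lane 13⇒13/4=3, 13 mod 4=1
i=6  r:3+8⇒11  c:2·1+0+8⇒10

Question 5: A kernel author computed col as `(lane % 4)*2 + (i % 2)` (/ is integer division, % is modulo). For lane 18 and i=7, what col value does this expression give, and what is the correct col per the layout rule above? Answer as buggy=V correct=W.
buggy=5 correct=13

`(lane % 4)*2 + (i % 2)`[18,7]⇒5
lane 18: gr=4 (18/4), th=2 (18%4)
i=7: r=4+8=12, c=2*2+1+8=13
col: 5 vs 13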